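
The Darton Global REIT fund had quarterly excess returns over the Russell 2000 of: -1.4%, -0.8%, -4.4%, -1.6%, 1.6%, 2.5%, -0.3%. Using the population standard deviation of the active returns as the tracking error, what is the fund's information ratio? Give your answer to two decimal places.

r̄ = (-1.4 − 0.8 − 4.4 − 1.6 + 1.6 + 2.5 − 0.3) / 7 = -4.40 / 7 = -0.6286%
Population σ = √[Σ(r − r̄)² / 7] = √[30.6543 / 7] = √4.3792 = 2.0927%
IR = r̄ / tracking error = -0.6286 / 2.0927 = -0.3004

-0.30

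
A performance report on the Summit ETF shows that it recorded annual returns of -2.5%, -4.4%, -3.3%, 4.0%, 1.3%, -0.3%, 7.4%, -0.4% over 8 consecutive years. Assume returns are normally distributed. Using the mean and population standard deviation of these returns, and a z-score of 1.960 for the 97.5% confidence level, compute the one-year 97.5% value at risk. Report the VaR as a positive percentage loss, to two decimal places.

Mean return r̄ = 1.80 / 8 = 0.2250%
Population σ = √[Σ(r − r̄)² / 8] = √[108.7950 / 8] = √13.5994 = 3.6877%
VaR = −(r̄ − z·σ) = −(0.2250 − 1.960 × 3.6877) = −(-7.0029) = 7.0029%

7.00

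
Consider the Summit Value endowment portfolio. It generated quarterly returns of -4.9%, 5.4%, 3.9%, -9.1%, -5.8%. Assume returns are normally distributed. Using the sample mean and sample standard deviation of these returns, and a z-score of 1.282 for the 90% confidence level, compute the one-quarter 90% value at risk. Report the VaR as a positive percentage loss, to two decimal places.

μ = (-4.9 + 5.4 + 3.9 − 9.1 − 5.8) / 5 = -2.1000%
Sample σ = √[Σ(r − μ)² / 4] = √[162.7800 / 4] = √40.6950 = 6.3793%
VaR = −(μ − z·σ) = −(-2.1000 − 1.282 × 6.3793) = −(-10.2783) = 10.2783%

10.28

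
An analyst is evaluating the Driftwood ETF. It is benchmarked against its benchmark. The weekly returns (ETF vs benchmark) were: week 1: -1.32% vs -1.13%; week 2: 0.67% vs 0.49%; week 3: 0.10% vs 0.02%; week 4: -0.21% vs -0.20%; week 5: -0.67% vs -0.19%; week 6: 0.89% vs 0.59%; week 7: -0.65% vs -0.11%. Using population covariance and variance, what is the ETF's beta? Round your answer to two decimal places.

r̄p = -0.1700%,  r̄m = -0.0757%
Cov = Σ(rp − r̄p)(rm − r̄m) / 7 = 0.3568
Var(rm) = Σ(rm − r̄m)² / 7 = 0.2734
β = Cov / Var = 0.3568 / 0.2734 = 1.3050

1.31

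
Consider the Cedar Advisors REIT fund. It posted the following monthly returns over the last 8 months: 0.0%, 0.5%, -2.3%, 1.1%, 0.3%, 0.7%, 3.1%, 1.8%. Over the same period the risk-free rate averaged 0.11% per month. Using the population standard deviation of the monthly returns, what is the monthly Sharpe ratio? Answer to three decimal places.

0.373

r̄ = (0 + 0.5 − 2.3 + 1.1 + 0.3 + 0.7 + 3.1 + 1.8) / 8 = 0.6500%
Σ(r − r̄)² = (0 − 0.6500)² + (0.5 − 0.6500)² + (-2.3 − 0.6500)² + … = 16.8000
σ = √[16.8000 / 8] = 1.4491%
Sharpe = (r̄ − rf) / σ = (0.6500 − 0.11) / 1.4491 = 0.5400 / 1.4491 = 0.3726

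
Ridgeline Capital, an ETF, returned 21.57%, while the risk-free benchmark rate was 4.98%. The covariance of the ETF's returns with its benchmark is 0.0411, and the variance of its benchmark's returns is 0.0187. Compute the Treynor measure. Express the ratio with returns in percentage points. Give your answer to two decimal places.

β = Cov / Var = 0.0411 / 0.0187 = 2.1979
Treynor = (Rp − Rf) / β = (21.57% − 4.98%) / 2.1979 = 16.59 / 2.1979 = 7.5481

7.55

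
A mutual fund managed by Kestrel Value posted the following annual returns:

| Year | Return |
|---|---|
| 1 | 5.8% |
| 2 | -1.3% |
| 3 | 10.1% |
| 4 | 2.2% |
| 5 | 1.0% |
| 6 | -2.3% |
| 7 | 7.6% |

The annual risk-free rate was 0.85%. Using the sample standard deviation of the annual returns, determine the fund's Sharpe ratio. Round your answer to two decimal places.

0.53

r̄ = (5.8 − 1.3 + 10.1 + 2.2 + 1 − 2.3 + 7.6) / 7 = 23.10 / 7 = 3.3000%
Sample std dev = √[130.0000 / 6] = 4.6547%
Sharpe = (r̄ − rf) / σ = (3.3000 − 0.85) / 4.6547 = 2.4500 / 4.6547 = 0.5263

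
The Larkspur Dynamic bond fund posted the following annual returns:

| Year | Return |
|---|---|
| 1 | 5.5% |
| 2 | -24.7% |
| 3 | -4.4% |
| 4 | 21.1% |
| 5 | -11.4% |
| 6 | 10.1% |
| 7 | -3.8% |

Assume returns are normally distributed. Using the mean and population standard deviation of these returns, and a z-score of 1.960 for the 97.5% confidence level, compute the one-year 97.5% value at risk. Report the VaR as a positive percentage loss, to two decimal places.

28.23

Mean return r̄ = -7.60 / 7 = -1.0857%
Σ(r − r̄)² = (5.5 − (-1.0857))² + (-24.7 − (-1.0857))² + … = 1343.0686
σ = √[1343.0686 / 7] = 13.8516%
VaR = −(r̄ − z·σ) = −(-1.0857 − 1.960 × 13.8516) = −(-28.2348) = 28.2348%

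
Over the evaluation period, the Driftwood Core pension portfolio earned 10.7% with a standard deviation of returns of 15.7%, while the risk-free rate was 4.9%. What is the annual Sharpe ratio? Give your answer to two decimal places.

0.37

Sharpe = (Rp − Rf) / σp = (10.7% − 4.9%) / 15.7% = 5.80% / 15.7% = 0.3694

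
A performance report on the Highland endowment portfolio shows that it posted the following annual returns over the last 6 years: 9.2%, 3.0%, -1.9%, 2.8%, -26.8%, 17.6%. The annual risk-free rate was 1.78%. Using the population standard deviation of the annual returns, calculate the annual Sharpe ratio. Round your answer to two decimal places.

-0.08

Mean return μ = 3.90 / 6 = 0.6500%
Σ(r − μ)² = (9.2 − 0.6500)² + (3 − 0.6500)² + … = 1130.5550
population σ = √(1130.5550 / 6) = √188.4258 = 13.7268%
Sharpe = (μ − rf) / σ = (0.6500 − 1.78) / 13.7268 = -1.1300 / 13.7268 = -0.0823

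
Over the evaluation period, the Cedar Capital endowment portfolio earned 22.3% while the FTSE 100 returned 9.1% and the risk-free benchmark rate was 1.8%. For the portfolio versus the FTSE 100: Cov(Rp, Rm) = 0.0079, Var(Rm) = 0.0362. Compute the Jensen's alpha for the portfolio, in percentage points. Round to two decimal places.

β = Cov / Var = 0.0079 / 0.0362 = 0.2182
E[R] = Rf + β(Rm − Rf) = 1.8% + 0.2182 × (9.1% − 1.8%) = 3.3929%
α = Rp − E[R] = 22.3% − 3.3929% = 18.9071

18.91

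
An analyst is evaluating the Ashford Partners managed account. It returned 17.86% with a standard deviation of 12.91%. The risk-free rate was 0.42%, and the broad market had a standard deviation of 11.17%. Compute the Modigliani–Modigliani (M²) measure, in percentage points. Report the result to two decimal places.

Sharpe = (Rp − Rf) / σp = (17.86% − 0.42%) / 12.91% = 1.3509
M² = Rf + Sharpe × σm = 0.42% + 1.3509 × 11.17% = 15.5096%

15.51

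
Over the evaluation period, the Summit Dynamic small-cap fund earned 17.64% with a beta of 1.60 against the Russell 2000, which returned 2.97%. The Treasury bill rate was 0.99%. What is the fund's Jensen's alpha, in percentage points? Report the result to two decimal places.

13.48

CAPM expected return = Rf + β(Rm − Rf) = 0.99% + 1.60 × (2.97% − 0.99%) = 0.99 + 1.60 × 1.98 = 4.1580%
Jensen's α = Rp − E[R] = 17.64% − 4.1580% = 13.4820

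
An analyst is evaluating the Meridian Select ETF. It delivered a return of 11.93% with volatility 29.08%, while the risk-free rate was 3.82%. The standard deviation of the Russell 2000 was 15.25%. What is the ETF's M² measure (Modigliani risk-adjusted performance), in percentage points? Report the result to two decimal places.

8.07

Sharpe = (Rp − Rf) / σp = (11.93% − 3.82%) / 29.08% = 0.2789
M² = Rf + Sharpe × σm = 3.82% + 0.2789 × 15.25% = 8.0732%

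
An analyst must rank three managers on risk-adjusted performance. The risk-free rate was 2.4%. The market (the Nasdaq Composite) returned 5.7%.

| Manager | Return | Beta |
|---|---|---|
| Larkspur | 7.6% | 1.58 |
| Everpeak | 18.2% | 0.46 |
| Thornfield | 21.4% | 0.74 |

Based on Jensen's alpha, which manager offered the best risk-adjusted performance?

Larkspur: α = 7.6% − [2.4% + 1.58 × (5.7% − 2.4%)] = -0.014
Everpeak: α = 18.2% − [2.4% + 0.46 × (5.7% − 2.4%)] = 14.282
Thornfield: α = 21.4% − [2.4% + 0.74 × (5.7% − 2.4%)] = 16.558
Highest: Thornfield (16.558).

Thornfield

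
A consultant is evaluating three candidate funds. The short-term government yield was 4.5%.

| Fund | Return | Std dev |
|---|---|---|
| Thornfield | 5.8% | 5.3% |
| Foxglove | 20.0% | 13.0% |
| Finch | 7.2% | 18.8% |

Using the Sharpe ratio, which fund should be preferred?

Foxglove

Thornfield: Sharpe ratio = (5.8% − 4.5%) / 5.3% = 0.245
Foxglove: Sharpe ratio = (20.0% − 4.5%) / 13.0% = 1.192
Finch: Sharpe ratio = (7.2% − 4.5%) / 18.8% = 0.144
Highest: Foxglove (1.192).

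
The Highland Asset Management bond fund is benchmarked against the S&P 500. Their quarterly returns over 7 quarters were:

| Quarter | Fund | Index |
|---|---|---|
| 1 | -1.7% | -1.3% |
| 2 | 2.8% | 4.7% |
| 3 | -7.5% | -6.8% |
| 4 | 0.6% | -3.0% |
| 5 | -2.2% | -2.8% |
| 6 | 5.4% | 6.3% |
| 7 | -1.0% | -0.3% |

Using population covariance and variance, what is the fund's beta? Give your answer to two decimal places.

r̄p = -0.5143%,  r̄m = -0.4571%
Cov = Σ(rp − r̄p)(rm − r̄m) / 7 = 14.7720
Var(rm) = Σ(rm − r̄m)² / 7 = 17.8824
β = Cov / Var = 14.7720 / 17.8824 = 0.8261

0.83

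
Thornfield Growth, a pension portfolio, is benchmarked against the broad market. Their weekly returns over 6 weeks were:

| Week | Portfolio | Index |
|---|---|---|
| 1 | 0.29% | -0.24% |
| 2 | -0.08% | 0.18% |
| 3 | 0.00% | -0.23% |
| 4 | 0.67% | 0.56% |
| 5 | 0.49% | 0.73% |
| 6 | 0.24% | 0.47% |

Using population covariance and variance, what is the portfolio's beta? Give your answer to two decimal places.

r̄p = 0.2683%,  r̄m = 0.2450%
Cov = Σ(rp − r̄p)(rm − r̄m) / 6 = 0.0612
Var(rm) = Σ(rm − r̄m)² / 6 = 0.1417
β = Cov / Var = 0.0612 / 0.1417 = 0.4319

0.43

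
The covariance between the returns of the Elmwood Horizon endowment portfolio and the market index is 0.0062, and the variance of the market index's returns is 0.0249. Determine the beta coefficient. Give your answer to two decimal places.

β = Cov(Rp, Rm) / Var(Rm) = 0.0062 / 0.0249 = 0.2490

0.25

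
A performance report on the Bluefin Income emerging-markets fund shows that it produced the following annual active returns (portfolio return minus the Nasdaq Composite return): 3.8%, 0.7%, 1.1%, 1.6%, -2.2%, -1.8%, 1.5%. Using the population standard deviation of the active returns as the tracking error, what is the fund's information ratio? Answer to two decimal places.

0.35

Mean return r̄ = 4.70 / 7 = 0.6714%
Population σ = √[Σ(r − r̄)² / 7] = √[25.8743 / 7] = √3.6963 = 1.9226%
IR = r̄ / tracking error = 0.6714 / 1.9226 = 0.3492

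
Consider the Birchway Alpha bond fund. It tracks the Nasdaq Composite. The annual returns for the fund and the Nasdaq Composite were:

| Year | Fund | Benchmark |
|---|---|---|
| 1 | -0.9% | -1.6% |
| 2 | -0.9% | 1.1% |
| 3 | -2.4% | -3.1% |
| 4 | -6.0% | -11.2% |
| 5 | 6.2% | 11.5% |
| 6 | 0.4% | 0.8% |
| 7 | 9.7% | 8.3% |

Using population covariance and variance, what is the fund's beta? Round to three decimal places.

r̄p = 0.8714%,  r̄m = 0.8286%
Cov = Σ(rp − r̄p)(rm − r̄m) / 7 = 31.7380
Var(rm) = Σ(rm − r̄m)² / 7 = 47.9706
β = Cov / Var = 31.7380 / 47.9706 = 0.6616

0.662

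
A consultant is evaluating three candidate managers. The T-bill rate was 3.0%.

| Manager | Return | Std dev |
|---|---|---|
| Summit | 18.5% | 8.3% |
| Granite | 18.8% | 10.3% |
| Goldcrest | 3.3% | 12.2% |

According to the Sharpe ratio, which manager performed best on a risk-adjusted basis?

Summit: Sharpe ratio = (18.5% − 3.0%) / 8.3% = 1.867
Granite: Sharpe ratio = (18.8% − 3.0%) / 10.3% = 1.534
Goldcrest: Sharpe ratio = (3.3% − 3.0%) / 12.2% = 0.025
Highest: Summit (1.867).

Summit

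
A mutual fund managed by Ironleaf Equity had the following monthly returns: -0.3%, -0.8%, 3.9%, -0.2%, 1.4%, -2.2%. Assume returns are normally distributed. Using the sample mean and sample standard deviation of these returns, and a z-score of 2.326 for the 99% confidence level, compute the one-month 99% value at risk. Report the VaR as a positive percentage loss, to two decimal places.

4.61

Mean return r̄ = 1.80 / 6 = 0.3000%
Σ(r − r̄)² = (-0.3 − 0.3000)² + (-0.8 − 0.3000)² + (3.9 − 0.3000)² + … = 22.2400
sample σ = √(22.2400 / 5) = √4.4480 = 2.1090%
VaR = −(r̄ − z·σ) = −(0.3000 − 2.326 × 2.1090) = −(-4.6055) = 4.6055%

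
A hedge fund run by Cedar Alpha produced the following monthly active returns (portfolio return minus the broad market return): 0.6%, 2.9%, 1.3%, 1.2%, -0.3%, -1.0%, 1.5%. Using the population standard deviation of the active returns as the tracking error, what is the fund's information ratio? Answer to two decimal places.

0.75

r̄ = (0.6 + 2.9 + 1.3 + 1.2 − 0.3 − 1 + 1.5) / 7 = 0.8857%
Σ(r − r̄)² = (0.6 − 0.8857)² + (2.9 − 0.8857)² + … = 9.7486
population σ = √(9.7486 / 7) = √1.3927 = 1.1801%
IR = r̄ / tracking error = 0.8857 / 1.1801 = 0.7505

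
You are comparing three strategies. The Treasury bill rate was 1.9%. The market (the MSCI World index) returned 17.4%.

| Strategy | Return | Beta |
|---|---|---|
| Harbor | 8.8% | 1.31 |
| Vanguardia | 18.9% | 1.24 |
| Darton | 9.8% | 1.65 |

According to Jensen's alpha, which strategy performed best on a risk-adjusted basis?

Vanguardia

Harbor: α = 8.8% − [1.9% + 1.31 × (17.4% − 1.9%)] = -13.405
Vanguardia: α = 18.9% − [1.9% + 1.24 × (17.4% − 1.9%)] = -2.220
Darton: α = 9.8% − [1.9% + 1.65 × (17.4% − 1.9%)] = -17.675
Highest: Vanguardia (-2.220).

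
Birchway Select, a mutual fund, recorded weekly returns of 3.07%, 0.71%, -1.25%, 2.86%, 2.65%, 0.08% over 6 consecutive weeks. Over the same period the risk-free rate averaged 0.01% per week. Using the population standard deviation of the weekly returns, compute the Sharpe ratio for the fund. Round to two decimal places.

0.83

r̄ = (3.07 + 0.71 − 1.25 + 2.86 + 2.65 + 0.08) / 6 = 8.120 / 6 = 1.3533%
Population std dev = √[15.7109 / 6] = 1.6182%
Sharpe = (r̄ − rf) / σ = (1.3533 − 0.01) / 1.6182 = 1.3433 / 1.6182 = 0.8301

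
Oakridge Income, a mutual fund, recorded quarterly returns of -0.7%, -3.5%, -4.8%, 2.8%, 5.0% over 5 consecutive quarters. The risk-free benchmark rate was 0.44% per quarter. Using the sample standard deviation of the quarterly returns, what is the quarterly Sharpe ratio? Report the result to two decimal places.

-0.16

μ = (-0.7 − 3.5 − 4.8 + 2.8 + 5) / 5 = -1.20 / 5 = -0.2400%
Σ(r − μ)² = 68.3320; sample σ = √(68.3320/4) = 4.1332%
Sharpe = (μ − rf) / σ = (-0.2400 − 0.44) / 4.1332 = -0.6800 / 4.1332 = -0.1645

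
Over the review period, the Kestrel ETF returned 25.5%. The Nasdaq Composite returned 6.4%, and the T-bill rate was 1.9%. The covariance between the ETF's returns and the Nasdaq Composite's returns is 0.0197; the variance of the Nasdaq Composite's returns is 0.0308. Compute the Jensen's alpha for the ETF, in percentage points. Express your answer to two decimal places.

β = Cov / Var = 0.0197 / 0.0308 = 0.6396
E[R] = Rf + β(Rm − Rf) = 1.9% + 0.6396 × (6.4% − 1.9%) = 4.7782%
α = Rp − E[R] = 25.5% − 4.7782% = 20.7218

20.72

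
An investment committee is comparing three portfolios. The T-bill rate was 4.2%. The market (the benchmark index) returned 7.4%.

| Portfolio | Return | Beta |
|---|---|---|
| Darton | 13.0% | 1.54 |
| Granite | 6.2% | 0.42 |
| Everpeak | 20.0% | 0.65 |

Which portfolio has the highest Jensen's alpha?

Darton: α = 13.0% − [4.2% + 1.54 × (7.4% − 4.2%)] = 3.872
Granite: α = 6.2% − [4.2% + 0.42 × (7.4% − 4.2%)] = 0.656
Everpeak: α = 20.0% − [4.2% + 0.65 × (7.4% − 4.2%)] = 13.720
Highest: Everpeak (13.720).

Everpeak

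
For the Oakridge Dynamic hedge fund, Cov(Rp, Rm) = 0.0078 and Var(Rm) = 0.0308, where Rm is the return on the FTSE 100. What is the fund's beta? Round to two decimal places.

0.25

β = Cov(Rp, Rm) / Var(Rm) = 0.0078 / 0.0308 = 0.2532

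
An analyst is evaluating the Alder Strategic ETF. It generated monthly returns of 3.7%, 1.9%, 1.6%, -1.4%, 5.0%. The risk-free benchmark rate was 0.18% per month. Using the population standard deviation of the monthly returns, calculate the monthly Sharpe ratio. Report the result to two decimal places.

0.91

μ = (3.7 + 1.9 + 1.6 − 1.4 + 5) / 5 = 10.80 / 5 = 2.1600%
Population σ = √[Σ(r − μ)² / 5] = √[23.4920 / 5] = √4.6984 = 2.1676%
Sharpe = (μ − rf) / σ = (2.1600 − 0.18) / 2.1676 = 1.9800 / 2.1676 = 0.9135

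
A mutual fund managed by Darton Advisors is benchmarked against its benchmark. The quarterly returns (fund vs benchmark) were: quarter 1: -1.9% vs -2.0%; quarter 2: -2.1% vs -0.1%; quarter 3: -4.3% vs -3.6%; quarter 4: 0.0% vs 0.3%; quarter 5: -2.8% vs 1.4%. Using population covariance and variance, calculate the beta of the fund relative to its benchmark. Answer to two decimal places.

r̄p = -2.2200%,  r̄m = -0.8000%
Cov = Σ(rp − r̄p)(rm − r̄m) / 5 = 1.3380
Var(rm) = Σ(rm − r̄m)² / 5 = 3.1640
β = Cov / Var = 1.3380 / 3.1640 = 0.4229

0.42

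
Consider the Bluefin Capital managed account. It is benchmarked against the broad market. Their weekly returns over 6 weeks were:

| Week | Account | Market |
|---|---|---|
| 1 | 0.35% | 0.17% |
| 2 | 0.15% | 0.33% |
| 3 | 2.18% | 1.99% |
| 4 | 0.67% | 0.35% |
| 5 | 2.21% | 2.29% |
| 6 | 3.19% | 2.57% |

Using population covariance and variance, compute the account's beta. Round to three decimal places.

1.085

r̄p = 1.4583%,  r̄m = 1.2833%
Cov = Σ(rp − r̄p)(rm − r̄m) / 6 = 1.1186
Var(rm) = Σ(rm − r̄m)² / 6 = 1.0313
β = Cov / Var = 1.1186 / 1.0313 = 1.0847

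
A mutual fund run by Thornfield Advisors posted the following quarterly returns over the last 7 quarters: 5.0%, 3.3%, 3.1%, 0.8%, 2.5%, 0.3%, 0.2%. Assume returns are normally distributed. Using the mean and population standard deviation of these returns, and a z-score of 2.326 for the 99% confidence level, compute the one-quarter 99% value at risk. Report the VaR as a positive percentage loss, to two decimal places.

1.71

Mean return μ = 15.20 / 7 = 2.1714%
Σ(r − μ)² = (5 − 2.1714)² + (3.3 − 2.1714)² + (3.1 − 2.1714)² + … = 19.5143
population σ = √(19.5143 / 7) = √2.7878 = 1.6697%
VaR = −(μ − z·σ) = −(2.1714 − 2.326 × 1.6697) = −(-1.7123) = 1.7123%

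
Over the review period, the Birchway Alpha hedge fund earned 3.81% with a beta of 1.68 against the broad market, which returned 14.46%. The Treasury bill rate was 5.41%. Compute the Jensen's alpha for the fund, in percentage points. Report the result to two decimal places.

-16.80

CAPM expected return = Rf + β(Rm − Rf) = 5.41% + 1.68 × (14.46% − 5.41%) = 5.41 + 1.68 × 9.05 = 20.6140%
Jensen's α = Rp − E[R] = 3.81% − 20.6140% = -16.8040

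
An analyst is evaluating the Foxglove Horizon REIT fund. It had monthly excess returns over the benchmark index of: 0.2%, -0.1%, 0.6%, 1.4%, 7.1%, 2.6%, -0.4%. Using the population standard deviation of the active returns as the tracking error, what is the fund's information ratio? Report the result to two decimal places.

0.67

r̄ = (0.2 − 0.1 + 0.6 + 1.4 + 7.1 + 2.6 − 0.4) / 7 = 11.40 / 7 = 1.6286%
Population σ = √[Σ(r − r̄)² / 7] = √[41.1343 / 7] = √5.8763 = 2.4241%
IR = r̄ / tracking error = 1.6286 / 2.4241 = 0.6718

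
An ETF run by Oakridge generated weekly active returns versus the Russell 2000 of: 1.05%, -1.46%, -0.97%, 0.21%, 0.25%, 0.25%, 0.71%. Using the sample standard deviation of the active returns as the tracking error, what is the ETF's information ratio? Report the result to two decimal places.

Mean return r̄ = 0.040 / 7 = 0.0057%
Sample std dev = √[4.8480 / 6] = 0.8989%
IR = r̄ / tracking error = 0.0057 / 0.8989 = 0.0063

0.01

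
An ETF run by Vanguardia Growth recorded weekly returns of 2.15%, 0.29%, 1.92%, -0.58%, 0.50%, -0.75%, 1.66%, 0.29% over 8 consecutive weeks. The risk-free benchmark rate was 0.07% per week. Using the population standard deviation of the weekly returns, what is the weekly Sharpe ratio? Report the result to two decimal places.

0.59

μ = (2.15 + 0.29 + 1.92 − 0.58 + 0.5 − 0.75 + 1.66 + 0.29) / 8 = 0.6850%
Σ(r − μ)² = 8.6278; population σ = √(8.6278/8) = 1.0385%
Sharpe = (μ − rf) / σ = (0.6850 − 0.07) / 1.0385 = 0.6150 / 1.0385 = 0.5922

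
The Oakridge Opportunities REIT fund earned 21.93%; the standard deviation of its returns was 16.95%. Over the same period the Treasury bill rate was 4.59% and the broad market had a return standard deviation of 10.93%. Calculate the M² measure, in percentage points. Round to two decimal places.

15.77

Sharpe = (Rp − Rf) / σp = (21.93% − 4.59%) / 16.95% = 1.0230
M² = Rf + Sharpe × σm = 4.59% + 1.0230 × 10.93% = 15.7714%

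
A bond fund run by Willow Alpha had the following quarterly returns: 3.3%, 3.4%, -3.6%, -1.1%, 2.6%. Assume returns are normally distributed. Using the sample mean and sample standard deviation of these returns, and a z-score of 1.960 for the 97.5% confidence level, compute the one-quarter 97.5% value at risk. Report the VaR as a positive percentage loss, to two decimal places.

5.21

r̄ = (3.3 + 3.4 − 3.6 − 1.1 + 2.6) / 5 = 0.9200%
Sample σ = √[Σ(r − r̄)² / 4] = √[39.1480 / 4] = √9.7870 = 3.1284%
VaR = −(r̄ − z·σ) = −(0.9200 − 1.960 × 3.1284) = −(-5.2117) = 5.2117%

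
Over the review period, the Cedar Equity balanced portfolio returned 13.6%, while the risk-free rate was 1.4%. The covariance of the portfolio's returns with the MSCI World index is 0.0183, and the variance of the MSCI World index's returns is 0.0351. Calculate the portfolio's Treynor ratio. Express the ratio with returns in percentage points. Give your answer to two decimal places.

β = Cov / Var = 0.0183 / 0.0351 = 0.5214
Treynor = (Rp − Rf) / β = (13.6% − 1.4%) / 0.5214 = 12.20 / 0.5214 = 23.3985

23.40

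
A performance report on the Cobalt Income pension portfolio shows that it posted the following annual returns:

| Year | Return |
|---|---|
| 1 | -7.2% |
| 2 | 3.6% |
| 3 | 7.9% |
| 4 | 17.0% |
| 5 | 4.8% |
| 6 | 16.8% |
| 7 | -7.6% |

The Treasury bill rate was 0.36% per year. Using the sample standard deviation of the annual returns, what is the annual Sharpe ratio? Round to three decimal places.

Mean return r̄ = 35.30 / 7 = 5.0429%
Σ(r − r̄)² = 601.2371; sample σ = √(601.2371/6) = 10.0103%
Sharpe = (r̄ − rf) / σ = (5.0429 − 0.36) / 10.0103 = 4.6829 / 10.0103 = 0.4678

0.468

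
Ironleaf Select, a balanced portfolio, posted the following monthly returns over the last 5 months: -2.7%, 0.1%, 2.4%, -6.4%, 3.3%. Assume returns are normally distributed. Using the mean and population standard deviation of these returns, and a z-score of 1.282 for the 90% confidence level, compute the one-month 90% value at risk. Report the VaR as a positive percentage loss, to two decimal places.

μ = (-2.7 + 0.1 + 2.4 − 6.4 + 3.3) / 5 = -3.30 / 5 = -0.6600%
Population std dev = √[62.7320 / 5] = 3.5421%
VaR = −(μ − z·σ) = −(-0.6600 − 1.282 × 3.5421) = −(-5.2010) = 5.2010%

5.20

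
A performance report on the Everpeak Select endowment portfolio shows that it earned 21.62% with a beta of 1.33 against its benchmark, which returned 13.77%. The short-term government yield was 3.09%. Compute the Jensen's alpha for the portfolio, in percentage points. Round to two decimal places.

4.33

CAPM expected return = Rf + β(Rm − Rf) = 3.09% + 1.33 × (13.77% − 3.09%) = 3.09 + 1.33 × 10.68 = 17.2944%
Jensen's α = Rp − E[R] = 21.62% − 17.2944% = 4.3256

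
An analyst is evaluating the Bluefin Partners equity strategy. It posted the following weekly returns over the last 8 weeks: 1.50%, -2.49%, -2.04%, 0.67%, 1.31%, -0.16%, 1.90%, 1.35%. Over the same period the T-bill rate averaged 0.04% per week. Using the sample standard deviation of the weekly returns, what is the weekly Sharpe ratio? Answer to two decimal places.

0.13

r̄ = (1.5 − 2.49 − 2.04 + 0.67 + 1.31 − 0.16 + 1.9 + 1.35) / 8 = 0.2550%
Sample std dev = √[19.7146 / 7] = 1.6782%
Sharpe = (r̄ − rf) / σ = (0.2550 − 0.04) / 1.6782 = 0.2150 / 1.6782 = 0.1281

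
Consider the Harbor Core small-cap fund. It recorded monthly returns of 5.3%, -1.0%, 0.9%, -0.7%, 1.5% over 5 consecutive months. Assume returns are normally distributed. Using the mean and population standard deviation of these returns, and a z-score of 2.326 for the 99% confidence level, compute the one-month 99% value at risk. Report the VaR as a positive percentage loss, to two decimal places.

r̄ = (5.3 − 1 + 0.9 − 0.7 + 1.5) / 5 = 1.2000%
Σ(r − r̄)² = (5.3 − 1.2000)² + (-1 − 1.2000)² + (0.9 − 1.2000)² + … = 25.4400
σ = √[25.4400 / 5] = 2.2557%
VaR = −(r̄ − z·σ) = −(1.2000 − 2.326 × 2.2557) = −(-4.0468) = 4.0468%

4.05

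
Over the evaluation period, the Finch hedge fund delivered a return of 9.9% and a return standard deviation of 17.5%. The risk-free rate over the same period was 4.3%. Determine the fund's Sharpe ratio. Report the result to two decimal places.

Sharpe = (Rp − Rf) / σp = (9.9% − 4.3%) / 17.5% = 5.60% / 17.5% = 0.3200

0.32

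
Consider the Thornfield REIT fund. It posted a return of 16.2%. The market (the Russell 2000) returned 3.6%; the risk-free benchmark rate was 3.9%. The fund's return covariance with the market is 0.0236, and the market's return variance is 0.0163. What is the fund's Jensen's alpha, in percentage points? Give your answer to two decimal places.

β = Cov / Var = 0.0236 / 0.0163 = 1.4479
E[R] = Rf + β(Rm − Rf) = 3.9% + 1.4479 × (3.6% − 3.9%) = 3.4656%
α = Rp − E[R] = 16.2% − 3.4656% = 12.7344

12.73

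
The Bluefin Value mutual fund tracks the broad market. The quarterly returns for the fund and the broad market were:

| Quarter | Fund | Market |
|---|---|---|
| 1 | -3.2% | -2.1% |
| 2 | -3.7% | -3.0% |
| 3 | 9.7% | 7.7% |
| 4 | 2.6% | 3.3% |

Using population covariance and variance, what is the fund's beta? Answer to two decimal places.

1.24

r̄p = 1.3500%,  r̄m = 1.4750%
Cov = Σ(rp − r̄p)(rm − r̄m) / 4 = 23.2813
Var(rm) = Σ(rm − r̄m)² / 4 = 18.7219
β = Cov / Var = 23.2813 / 18.7219 = 1.2435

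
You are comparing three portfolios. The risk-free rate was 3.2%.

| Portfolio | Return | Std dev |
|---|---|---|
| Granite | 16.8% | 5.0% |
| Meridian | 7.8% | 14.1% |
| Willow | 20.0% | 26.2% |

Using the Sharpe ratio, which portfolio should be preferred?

Granite

Granite: Sharpe ratio = (16.8% − 3.2%) / 5.0% = 2.720
Meridian: Sharpe ratio = (7.8% − 3.2%) / 14.1% = 0.326
Willow: Sharpe ratio = (20.0% − 3.2%) / 26.2% = 0.641
Highest: Granite (2.720).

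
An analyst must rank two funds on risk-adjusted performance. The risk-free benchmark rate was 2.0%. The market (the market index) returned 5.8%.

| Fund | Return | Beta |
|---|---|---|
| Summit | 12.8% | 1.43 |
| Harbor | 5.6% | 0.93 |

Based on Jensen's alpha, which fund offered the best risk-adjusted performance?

Summit

Summit: α = 12.8% − [2.0% + 1.43 × (5.8% − 2.0%)] = 5.366
Harbor: α = 5.6% − [2.0% + 0.93 × (5.8% − 2.0%)] = 0.066
Highest: Summit (5.366).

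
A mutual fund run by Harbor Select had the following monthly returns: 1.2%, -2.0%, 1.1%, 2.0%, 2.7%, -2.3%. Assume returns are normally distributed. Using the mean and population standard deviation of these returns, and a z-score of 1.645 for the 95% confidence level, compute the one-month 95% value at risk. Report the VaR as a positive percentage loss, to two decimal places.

r̄ = (1.2 − 2 + 1.1 + 2 + 2.7 − 2.3) / 6 = 0.4500%
Population std dev = √[22.0150 / 6] = 1.9155%
VaR = −(r̄ − z·σ) = −(0.4500 − 1.645 × 1.9155) = −(-2.7010) = 2.7010%

2.70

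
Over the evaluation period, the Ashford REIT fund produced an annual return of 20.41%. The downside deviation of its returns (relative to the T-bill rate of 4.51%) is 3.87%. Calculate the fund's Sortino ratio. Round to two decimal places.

Sortino = (Rp − Rf) / σd = (20.41% − 4.51%) / 3.87% = 15.90% / 3.87% = 4.1085

4.11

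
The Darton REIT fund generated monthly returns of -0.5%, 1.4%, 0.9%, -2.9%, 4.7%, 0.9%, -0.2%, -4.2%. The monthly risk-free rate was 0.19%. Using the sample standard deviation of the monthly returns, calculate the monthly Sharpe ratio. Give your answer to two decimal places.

-0.07

μ = (-0.5 + 1.4 + 0.9 − 2.9 + 4.7 + 0.9 − 0.2 − 4.2) / 8 = 0.0125%
Σ(r − μ)² = (-0.5 − 0.0125)² + (1.4 − 0.0125)² + (0.9 − 0.0125)² + … = 52.0088
σ = √[52.0088 / 7] = 2.7258%
Sharpe = (μ − rf) / σ = (0.0125 − 0.19) / 2.7258 = -0.1775 / 2.7258 = -0.0651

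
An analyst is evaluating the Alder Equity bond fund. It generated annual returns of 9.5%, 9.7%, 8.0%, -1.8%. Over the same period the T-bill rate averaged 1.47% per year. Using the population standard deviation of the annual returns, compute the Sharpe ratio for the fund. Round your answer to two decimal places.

1.03

Mean return r̄ = 25.40 / 4 = 6.3500%
Population std dev = √[90.2900 / 4] = 4.7511%
Sharpe = (r̄ − rf) / σ = (6.3500 − 1.47) / 4.7511 = 4.8800 / 4.7511 = 1.0271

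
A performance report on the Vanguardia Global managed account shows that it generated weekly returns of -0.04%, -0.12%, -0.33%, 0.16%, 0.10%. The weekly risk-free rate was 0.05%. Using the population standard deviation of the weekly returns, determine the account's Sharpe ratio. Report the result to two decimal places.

-0.55

r̄ = (-0.04 − 0.12 − 0.33 + 0.16 + 0.1) / 5 = -0.0460%
Σ(r − r̄)² = 0.1499; population σ = √(0.1499/5) = 0.1731%
Sharpe = (r̄ − rf) / σ = (-0.0460 − 0.05) / 0.1731 = -0.0960 / 0.1731 = -0.5546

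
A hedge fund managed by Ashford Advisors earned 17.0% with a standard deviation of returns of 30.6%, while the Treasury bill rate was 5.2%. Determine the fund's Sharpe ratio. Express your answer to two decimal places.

0.39

Sharpe = (Rp − Rf) / σp = (17.0% − 5.2%) / 30.6% = 11.80% / 30.6% = 0.3856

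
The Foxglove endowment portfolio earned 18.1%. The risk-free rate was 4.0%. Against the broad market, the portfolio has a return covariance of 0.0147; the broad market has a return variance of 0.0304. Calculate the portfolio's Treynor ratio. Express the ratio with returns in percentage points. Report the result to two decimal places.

β = Cov / Var = 0.0147 / 0.0304 = 0.4836
Treynor = (Rp − Rf) / β = (18.1% − 4.0%) / 0.4836 = 14.10 / 0.4836 = 29.1563

29.16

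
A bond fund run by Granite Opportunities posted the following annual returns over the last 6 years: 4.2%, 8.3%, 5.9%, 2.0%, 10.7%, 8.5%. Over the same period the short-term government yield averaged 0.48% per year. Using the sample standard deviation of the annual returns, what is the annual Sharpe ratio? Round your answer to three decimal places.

r̄ = (4.2 + 8.3 + 5.9 + 2 + 10.7 + 8.5) / 6 = 39.60 / 6 = 6.6000%
Σ(r − r̄)² = (4.2 − 6.6000)² + (8.3 − 6.6000)² + (5.9 − 6.6000)² + … = 50.7200
sample σ = √(50.7200 / 5) = √10.1440 = 3.1850%
Sharpe = (r̄ − rf) / σ = (6.6000 − 0.48) / 3.1850 = 6.1200 / 3.1850 = 1.9215

1.922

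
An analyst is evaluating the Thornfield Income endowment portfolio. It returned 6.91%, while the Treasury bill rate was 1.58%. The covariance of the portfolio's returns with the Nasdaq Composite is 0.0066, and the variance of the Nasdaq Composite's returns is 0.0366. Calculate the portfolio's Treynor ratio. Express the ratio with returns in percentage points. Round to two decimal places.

29.56

β = Cov / Var = 0.0066 / 0.0366 = 0.1803
Treynor = (Rp − Rf) / β = (6.91% − 1.58%) / 0.1803 = 5.33 / 0.1803 = 29.5618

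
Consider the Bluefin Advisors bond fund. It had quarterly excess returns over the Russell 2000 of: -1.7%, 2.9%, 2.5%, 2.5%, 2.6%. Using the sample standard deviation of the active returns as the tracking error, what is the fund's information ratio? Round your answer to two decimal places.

0.91

r̄ = (-1.7 + 2.9 + 2.5 + 2.5 + 2.6) / 5 = 1.7600%
Sample σ = √[Σ(r − r̄)² / 4] = √[15.0720 / 4] = √3.7680 = 1.9411%
IR = r̄ / tracking error = 1.7600 / 1.9411 = 0.9067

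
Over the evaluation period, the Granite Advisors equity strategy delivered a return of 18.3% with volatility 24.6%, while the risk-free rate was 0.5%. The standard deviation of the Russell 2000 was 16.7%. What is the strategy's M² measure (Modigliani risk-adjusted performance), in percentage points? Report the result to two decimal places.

12.58

Sharpe = (Rp − Rf) / σp = (18.3% − 0.5%) / 24.6% = 0.7236
M² = Rf + Sharpe × σm = 0.5% + 0.7236 × 16.7% = 12.5841%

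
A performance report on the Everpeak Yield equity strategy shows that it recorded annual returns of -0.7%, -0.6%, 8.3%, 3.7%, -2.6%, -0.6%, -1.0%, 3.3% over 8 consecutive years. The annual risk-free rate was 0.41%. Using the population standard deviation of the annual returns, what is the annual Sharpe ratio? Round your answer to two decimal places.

r̄ = (-0.7 − 0.6 + 8.3 + 3.7 − 2.6 − 0.6 − 1 + 3.3) / 8 = 1.2250%
Population σ = √[Σ(r − r̄)² / 8] = √[90.4350 / 8] = √11.3044 = 3.3622%
Sharpe = (r̄ − rf) / σ = (1.2250 − 0.41) / 3.3622 = 0.8150 / 3.3622 = 0.2424

0.24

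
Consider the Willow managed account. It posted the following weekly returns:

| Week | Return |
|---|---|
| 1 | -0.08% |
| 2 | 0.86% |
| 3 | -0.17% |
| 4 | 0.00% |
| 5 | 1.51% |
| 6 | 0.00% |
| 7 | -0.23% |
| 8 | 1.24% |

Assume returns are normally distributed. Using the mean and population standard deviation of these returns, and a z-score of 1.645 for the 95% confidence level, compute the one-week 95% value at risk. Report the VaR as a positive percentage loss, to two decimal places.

Mean return r̄ = 3.130 / 8 = 0.3913%
Σ(r − r̄)² = (-0.08 − 0.3913)² + (0.86 − 0.3913)² + (-0.17 − 0.3913)² + … = 3.4209
σ = √[3.4209 / 8] = 0.6539%
VaR = −(r̄ − z·σ) = −(0.3913 − 1.645 × 0.6539) = −(-0.6844) = 0.6844%

0.68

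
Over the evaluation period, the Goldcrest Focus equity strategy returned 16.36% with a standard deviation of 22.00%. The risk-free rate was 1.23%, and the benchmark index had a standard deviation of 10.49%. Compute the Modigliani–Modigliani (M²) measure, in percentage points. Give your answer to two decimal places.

8.44

Sharpe = (Rp − Rf) / σp = (16.36% − 1.23%) / 22.00% = 0.6877
M² = Rf + Sharpe × σm = 1.23% + 0.6877 × 10.49% = 8.4440%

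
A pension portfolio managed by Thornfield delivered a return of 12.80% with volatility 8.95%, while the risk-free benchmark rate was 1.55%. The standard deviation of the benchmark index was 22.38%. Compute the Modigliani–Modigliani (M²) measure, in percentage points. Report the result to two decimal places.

29.68

Sharpe = (Rp − Rf) / σp = (12.80% − 1.55%) / 8.95% = 1.2570
M² = Rf + Sharpe × σm = 1.55% + 1.2570 × 22.38% = 29.6817%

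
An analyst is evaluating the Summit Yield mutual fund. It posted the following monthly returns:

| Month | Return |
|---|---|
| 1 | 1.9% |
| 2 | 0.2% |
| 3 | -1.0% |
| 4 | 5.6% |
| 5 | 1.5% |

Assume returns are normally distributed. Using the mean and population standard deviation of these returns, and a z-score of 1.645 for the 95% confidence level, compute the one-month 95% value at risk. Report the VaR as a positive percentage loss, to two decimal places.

r̄ = (1.9 + 0.2 − 1 + 5.6 + 1.5) / 5 = 8.20 / 5 = 1.6400%
Σ(r − r̄)² = (1.9 − 1.6400)² + (0.2 − 1.6400)² + … = 24.8120
σ = √[24.8120 / 5] = 2.2276%
VaR = −(r̄ − z·σ) = −(1.6400 − 1.645 × 2.2276) = −(-2.0244) = 2.0244%

2.02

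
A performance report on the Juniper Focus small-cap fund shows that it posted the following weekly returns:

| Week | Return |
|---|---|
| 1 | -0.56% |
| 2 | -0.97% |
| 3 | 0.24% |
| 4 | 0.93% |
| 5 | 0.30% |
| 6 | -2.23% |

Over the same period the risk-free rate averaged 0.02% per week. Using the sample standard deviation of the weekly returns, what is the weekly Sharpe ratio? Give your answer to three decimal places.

-0.356

r̄ = (-0.56 − 0.97 + 0.24 + 0.93 + 0.3 − 2.23) / 6 = -0.3817%
Sample std dev = √[6.3659 / 5] = 1.1284%
Sharpe = (r̄ − rf) / σ = (-0.3817 − 0.02) / 1.1284 = -0.4017 / 1.1284 = -0.3560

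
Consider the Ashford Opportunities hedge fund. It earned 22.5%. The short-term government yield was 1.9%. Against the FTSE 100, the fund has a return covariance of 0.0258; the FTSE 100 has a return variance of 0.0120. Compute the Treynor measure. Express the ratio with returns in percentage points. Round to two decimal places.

9.58

β = Cov / Var = 0.0258 / 0.0120 = 2.1500
Treynor = (Rp − Rf) / β = (22.5% − 1.9%) / 2.1500 = 20.60 / 2.1500 = 9.5814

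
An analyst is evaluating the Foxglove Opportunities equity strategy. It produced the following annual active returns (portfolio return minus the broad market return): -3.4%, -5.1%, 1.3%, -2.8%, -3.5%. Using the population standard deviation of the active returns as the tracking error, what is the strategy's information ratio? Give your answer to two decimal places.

r̄ = (-3.4 − 5.1 + 1.3 − 2.8 − 3.5) / 5 = -2.7000%
Σ(r − r̄)² = 22.9000; population σ = √(22.9000/5) = 2.1401%
IR = r̄ / tracking error = -2.7000 / 2.1401 = -1.2616

-1.26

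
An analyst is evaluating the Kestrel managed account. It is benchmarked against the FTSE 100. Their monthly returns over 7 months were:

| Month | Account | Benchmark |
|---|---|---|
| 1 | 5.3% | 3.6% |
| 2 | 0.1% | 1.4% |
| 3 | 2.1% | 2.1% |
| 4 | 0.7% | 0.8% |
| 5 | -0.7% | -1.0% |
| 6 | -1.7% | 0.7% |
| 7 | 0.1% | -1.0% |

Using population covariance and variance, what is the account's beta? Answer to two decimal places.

1.11

r̄p = 0.8429%,  r̄m = 0.9429%
Cov = Σ(rp − r̄p)(rm − r̄m) / 7 = 2.5767
Var(rm) = Σ(rm − r̄m)² / 7 = 2.3196
β = Cov / Var = 2.5767 / 2.3196 = 1.1108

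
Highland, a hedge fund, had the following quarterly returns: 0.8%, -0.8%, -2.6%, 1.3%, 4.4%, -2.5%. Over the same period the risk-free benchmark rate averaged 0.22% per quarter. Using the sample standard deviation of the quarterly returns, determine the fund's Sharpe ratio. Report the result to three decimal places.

r̄ = (0.8 − 0.8 − 2.6 + 1.3 + 4.4 − 2.5) / 6 = 0.60 / 6 = 0.1000%
Sample σ = √[Σ(r − r̄)² / 5] = √[35.2800 / 5] = √7.0560 = 2.6563%
Sharpe = (r̄ − rf) / σ = (0.1000 − 0.22) / 2.6563 = -0.1200 / 2.6563 = -0.0452

-0.045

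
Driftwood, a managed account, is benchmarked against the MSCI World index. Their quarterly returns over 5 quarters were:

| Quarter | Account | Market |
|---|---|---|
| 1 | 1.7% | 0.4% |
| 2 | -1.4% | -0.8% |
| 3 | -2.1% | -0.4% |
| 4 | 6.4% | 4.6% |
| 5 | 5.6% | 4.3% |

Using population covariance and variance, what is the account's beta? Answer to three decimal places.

r̄p = 2.0400%,  r̄m = 1.6200%
Cov = Σ(rp − r̄p)(rm − r̄m) / 5 = 7.9272
Var(rm) = Σ(rm − r̄m)² / 5 = 5.4976
β = Cov / Var = 7.9272 / 5.4976 = 1.4419

1.442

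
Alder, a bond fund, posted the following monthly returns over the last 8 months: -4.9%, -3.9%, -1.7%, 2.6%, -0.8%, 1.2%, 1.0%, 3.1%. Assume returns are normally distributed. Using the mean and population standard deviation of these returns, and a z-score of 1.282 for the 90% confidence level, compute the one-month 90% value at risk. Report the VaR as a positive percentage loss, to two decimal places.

3.94

Mean return r̄ = -3.40 / 8 = -0.4250%
Σ(r − r̄)² = (-4.9 − (-0.4250))² + (-3.9 − (-0.4250))² + … = 60.1150
population σ = √(60.1150 / 8) = √7.5144 = 2.7412%
VaR = −(r̄ − z·σ) = −(-0.4250 − 1.282 × 2.7412) = −(-3.9392) = 3.9392%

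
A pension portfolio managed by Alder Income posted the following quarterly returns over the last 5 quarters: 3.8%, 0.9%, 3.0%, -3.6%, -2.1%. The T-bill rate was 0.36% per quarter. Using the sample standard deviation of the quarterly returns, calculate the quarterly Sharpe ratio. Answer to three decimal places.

r̄ = (3.8 + 0.9 + 3 − 3.6 − 2.1) / 5 = 2.00 / 5 = 0.4000%
Sample σ = √[Σ(r − r̄)² / 4] = √[40.8200 / 4] = √10.2050 = 3.1945%
Sharpe = (r̄ − rf) / σ = (0.4000 − 0.36) / 3.1945 = 0.0400 / 3.1945 = 0.0125

0.013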